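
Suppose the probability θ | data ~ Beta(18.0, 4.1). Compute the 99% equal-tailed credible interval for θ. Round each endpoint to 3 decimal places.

[0.564, 0.964]

Posterior: Beta(18.0, 4.1).
Equal-tailed 99% interval: the 0.005 and 0.995 quantiles of Beta(18.0, 4.1).
Posterior mean ≈ 0.814, SD ≈ 0.081; a Normal approximation gives roughly [0.606, 1.023].
Exact: F⁻¹(0.005) = 0.564; F⁻¹(0.995) = 0.964.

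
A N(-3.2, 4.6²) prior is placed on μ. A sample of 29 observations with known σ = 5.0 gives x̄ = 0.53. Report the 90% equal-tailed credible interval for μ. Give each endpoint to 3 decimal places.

Posterior precision = 1/4.6² + 29/5.0² = 0.0473 + 1.1600 = 1.2073, so posterior SD = 0.9101.
Posterior mean = (-3.2/4.6² + 29·0.53/5.0²) / 1.2073 = 0.3840.
Interval: 0.3840 ± 1.645 × 0.9101 → [-1.113, 1.881].

[-1.113, 1.881]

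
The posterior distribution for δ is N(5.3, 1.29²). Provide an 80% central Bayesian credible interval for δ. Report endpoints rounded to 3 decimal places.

The posterior is symmetric, so the 80% equal-tailed interval is δ = 5.3 ± z·1.29 with z = 1.282.
Half-width: 1.282 × 1.29 = 1.653.
5.3 − 1.653 = 3.647; 5.3 + 1.653 = 6.953.

[3.647, 6.953]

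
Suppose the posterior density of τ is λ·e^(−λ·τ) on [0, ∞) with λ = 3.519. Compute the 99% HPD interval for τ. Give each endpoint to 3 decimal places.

The exponential density is strictly decreasing on [0, ∞), so the HPD interval is anchored at 0: [0, q] with P(τ ≤ q) = 0.99.
q = −ln(1 − 0.99) / 3.519 = 4.6052 / 3.519 = 1.309.

[0.000, 1.309]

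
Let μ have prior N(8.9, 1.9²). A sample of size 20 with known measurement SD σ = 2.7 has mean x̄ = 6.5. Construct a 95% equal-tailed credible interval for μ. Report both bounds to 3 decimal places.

Posterior precision = 1/1.9² + 20/2.7² = 0.2770 + 2.7435 = 3.0205, so posterior SD = 0.5754.
Posterior mean = (8.9/1.9² + 20·6.5/2.7²) / 3.0205 = 6.7201.
Interval: 6.7201 ± 1.960 × 0.5754 → [5.592, 7.848].

[5.592, 7.848]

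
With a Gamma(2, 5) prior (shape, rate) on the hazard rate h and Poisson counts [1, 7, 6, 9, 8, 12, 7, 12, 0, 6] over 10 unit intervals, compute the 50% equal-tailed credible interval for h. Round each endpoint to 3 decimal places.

Posterior: Gamma(2+68, 5+10) = Gamma(70, 15) (shape, rate).
Equal-tailed 50% interval: Gamma(70, 15) quantiles at 0.25 and 0.75.
Posterior mean ≈ 4.667, SD ≈ 0.558; a Normal approximation gives roughly [4.290, 5.043].
Exact: lower = 4.279; upper = 5.030.

[4.279, 5.030]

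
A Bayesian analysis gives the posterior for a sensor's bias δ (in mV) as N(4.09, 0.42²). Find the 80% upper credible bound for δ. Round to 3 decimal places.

Need U with P(δ ≤ U) = 0.80: U = 4.09 + z_{0.2}·0.42.
z = 0.842; U = 4.09 + 0.842 × 0.42 = 4.443.

4.443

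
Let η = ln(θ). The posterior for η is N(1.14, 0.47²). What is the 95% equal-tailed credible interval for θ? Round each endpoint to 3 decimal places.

[1.245, 7.855]

On the log scale the 95% interval is 1.14 ± 1.960 × 0.47 = [0.2188, 2.0612].
Exponentiate: [e^0.2188, e^2.0612] = [1.245, 7.855].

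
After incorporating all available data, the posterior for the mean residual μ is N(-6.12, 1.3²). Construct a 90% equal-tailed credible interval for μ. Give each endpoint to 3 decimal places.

[-8.258, -3.982]

The posterior is symmetric, so the 90% equal-tailed interval is μ = -6.12 ± z·1.3 with z = 1.645.
Half-width: 1.645 × 1.3 = 2.138.
-6.12 − 2.138 = -8.258; -6.12 + 2.138 = -3.982.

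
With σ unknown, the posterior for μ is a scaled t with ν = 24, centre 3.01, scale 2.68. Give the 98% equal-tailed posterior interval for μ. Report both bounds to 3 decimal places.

The t_24 distribution is symmetric; the 98% interval is 3.01 ± t·2.68 with t_{0.99,24} = 2.492.
Half-width: 2.492 × 2.68 = 6.679.
3.01 − 6.679 = -3.669; 3.01 + 6.679 = 9.689.

[-3.669, 9.689]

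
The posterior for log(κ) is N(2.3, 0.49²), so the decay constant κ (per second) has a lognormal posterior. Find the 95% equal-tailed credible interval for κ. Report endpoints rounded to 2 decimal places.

[3.82, 26.06]

On the log scale the 95% interval is 2.3 ± 1.960 × 0.49 = [1.3396, 3.2604].
Exponentiate: [e^1.3396, e^3.2604] = [3.82, 26.06].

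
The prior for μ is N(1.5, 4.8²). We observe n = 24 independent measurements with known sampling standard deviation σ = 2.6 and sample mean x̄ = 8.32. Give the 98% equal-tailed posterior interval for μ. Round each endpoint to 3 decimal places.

[7.010, 9.465]

Posterior precision = 1/4.8² + 24/2.6² = 0.0434 + 3.5503 = 3.5937, so posterior SD = 0.5275.
Posterior mean = (1.5/4.8² + 24·8.32/2.6²) / 3.5937 = 8.2376.
Interval: 8.2376 ± 2.326 × 0.5275 → [7.010, 9.465].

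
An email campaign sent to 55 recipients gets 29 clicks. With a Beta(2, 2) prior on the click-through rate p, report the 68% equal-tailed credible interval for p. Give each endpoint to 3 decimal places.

Posterior: Beta(2+29, 2+26) = Beta(31, 28).
Equal-tailed 68% interval: the 0.16 and 0.84 quantiles of Beta(31, 28).
Posterior mean ≈ 0.525, SD ≈ 0.064; a Normal approximation gives roughly [0.461, 0.590].
Exact: F⁻¹(0.16) = 0.461; F⁻¹(0.84) = 0.590.

[0.461, 0.590]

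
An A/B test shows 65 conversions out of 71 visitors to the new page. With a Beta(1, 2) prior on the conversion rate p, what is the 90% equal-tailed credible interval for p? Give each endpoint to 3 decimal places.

[0.827, 0.944]

Posterior: Beta(1+65, 2+6) = Beta(66, 8).
Equal-tailed 90% interval: the 0.05 and 0.95 quantiles of Beta(66, 8).
Posterior mean ≈ 0.892, SD ≈ 0.036; a Normal approximation gives roughly [0.833, 0.951].
Exact: F⁻¹(0.05) = 0.827; F⁻¹(0.95) = 0.944.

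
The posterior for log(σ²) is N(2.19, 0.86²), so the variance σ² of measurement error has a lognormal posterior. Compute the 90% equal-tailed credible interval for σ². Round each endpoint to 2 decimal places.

On the log scale the 90% interval is 2.19 ± 1.645 × 0.86 = [0.7754, 3.6046].
Exponentiate: [e^0.7754, e^3.6046] = [2.17, 36.77].

[2.17, 36.77]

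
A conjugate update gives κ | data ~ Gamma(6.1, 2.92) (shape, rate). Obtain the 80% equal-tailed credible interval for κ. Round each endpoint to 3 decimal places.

[1.105, 3.220]

Posterior: Gamma(shape 6.1, rate 2.92).
Equal-tailed 80% interval: Gamma(6.1, 2.92) quantiles at 0.1 and 0.9.
Posterior mean ≈ 2.089, SD ≈ 0.846; a Normal approximation gives roughly [1.005, 3.173].
Exact: lower = 1.105; upper = 3.220.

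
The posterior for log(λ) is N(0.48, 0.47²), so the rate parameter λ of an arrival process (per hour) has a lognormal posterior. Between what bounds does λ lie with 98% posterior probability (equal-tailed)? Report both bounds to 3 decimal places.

On the log scale the 98% interval is 0.48 ± 2.326 × 0.47 = [-0.6134, 1.5734].
Exponentiate: [e^-0.6134, e^1.5734] = [0.542, 4.823].

[0.542, 4.823]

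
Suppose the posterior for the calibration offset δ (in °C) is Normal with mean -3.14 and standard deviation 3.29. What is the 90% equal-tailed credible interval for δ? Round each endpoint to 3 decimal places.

The posterior is symmetric, so the 90% equal-tailed interval is δ = -3.14 ± z·3.29 with z = 1.645.
Half-width: 1.645 × 3.29 = 5.412.
-3.14 − 5.412 = -8.552; -3.14 + 5.412 = 2.272.

[-8.552, 2.272]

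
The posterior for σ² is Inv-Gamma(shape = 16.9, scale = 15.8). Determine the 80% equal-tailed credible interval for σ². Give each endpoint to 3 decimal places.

Inverse-Gamma(16.9, 15.8) quantiles: F⁻¹(0.1) and F⁻¹(0.9).
Equivalently, 1/σ² ~ Gamma(16.9, rate = 15.8); invert its 0.9 and 0.1 quantiles.
Posterior mean ≈ 0.994, SD ≈ 0.257; a Normal approximation gives roughly [0.664, 1.324].
Exact: lower = 0.707; upper = 1.329.

[0.707, 1.329]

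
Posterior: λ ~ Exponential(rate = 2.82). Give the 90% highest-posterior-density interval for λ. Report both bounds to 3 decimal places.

The exponential density is strictly decreasing on [0, ∞), so the HPD interval is anchored at 0: [0, q] with P(λ ≤ q) = 0.90.
q = −ln(1 − 0.90) / 2.82 = 2.3026 / 2.82 = 0.817.

[0.000, 0.817]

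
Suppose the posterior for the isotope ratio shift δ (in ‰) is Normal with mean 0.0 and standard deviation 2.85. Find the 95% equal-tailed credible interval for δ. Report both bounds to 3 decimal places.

[-5.586, 5.586]

The posterior is symmetric, so the 95% equal-tailed interval is δ = 0.0 ± z·2.85 with z = 1.960.
Half-width: 1.960 × 2.85 = 5.586.
0.0 − 5.586 = -5.586; 0.0 + 5.586 = 5.586.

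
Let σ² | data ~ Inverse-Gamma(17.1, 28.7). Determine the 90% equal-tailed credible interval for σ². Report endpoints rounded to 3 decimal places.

Inverse-Gamma(17.1, 28.7) quantiles: F⁻¹(0.05) and F⁻¹(0.95).
Equivalently, 1/σ² ~ Gamma(17.1, rate = 28.7); invert its 0.95 and 0.05 quantiles.
Posterior mean ≈ 1.783, SD ≈ 0.459; a Normal approximation gives roughly [1.028, 2.537].
Exact: lower = 1.175; upper = 2.630.

[1.175, 2.630]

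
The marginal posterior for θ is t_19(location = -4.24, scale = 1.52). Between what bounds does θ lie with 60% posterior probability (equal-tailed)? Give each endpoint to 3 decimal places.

The t_19 distribution is symmetric; the 60% interval is -4.24 ± t·1.52 with t_{0.8,19} = 0.861.
Half-width: 0.861 × 1.52 = 1.309.
-4.24 − 1.309 = -5.549; -4.24 + 1.309 = -2.931.

[-5.549, -2.931]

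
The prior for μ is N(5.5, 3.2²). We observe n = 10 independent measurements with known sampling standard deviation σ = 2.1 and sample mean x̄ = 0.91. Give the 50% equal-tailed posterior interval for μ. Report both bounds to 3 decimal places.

Posterior precision = 1/3.2² + 10/2.1² = 0.0977 + 2.2676 = 2.3652, so posterior SD = 0.6502.
Posterior mean = (5.5/3.2² + 10·0.91/2.1²) / 2.3652 = 1.0995.
Interval: 1.0995 ± 0.674 × 0.6502 → [0.661, 1.538].

[0.661, 1.538]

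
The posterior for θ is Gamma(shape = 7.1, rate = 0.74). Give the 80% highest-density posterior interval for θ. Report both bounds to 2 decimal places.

The posterior is unimodal and skewed, so the HPD interval has equal density at both endpoints and is the shortest 80% interval.
Solving f(4.63) = f(13.37) with F(13.37) − F(4.63) = 0.80 gives [4.63, 13.37].
For comparison, the equal-tailed interval is [5.37, 14.40]; the HPD is narrower and shifted toward the mode.

[4.63, 13.37]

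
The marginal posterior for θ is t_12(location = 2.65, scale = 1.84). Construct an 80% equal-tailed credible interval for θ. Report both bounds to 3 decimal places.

The t_12 distribution is symmetric; the 80% interval is 2.65 ± t·1.84 with t_{0.9,12} = 1.356.
Half-width: 1.356 × 1.84 = 2.495.
2.65 − 2.495 = 0.155; 2.65 + 2.495 = 5.145.

[0.155, 5.145]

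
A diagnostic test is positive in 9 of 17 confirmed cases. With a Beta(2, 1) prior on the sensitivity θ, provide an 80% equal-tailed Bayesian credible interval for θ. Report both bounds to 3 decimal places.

[0.408, 0.690]

Posterior: Beta(2+9, 1+8) = Beta(11, 9).
Equal-tailed 80% interval: the 0.1 and 0.9 quantiles of Beta(11, 9).
Posterior mean ≈ 0.550, SD ≈ 0.109; a Normal approximation gives roughly [0.411, 0.689].
Exact: F⁻¹(0.1) = 0.408; F⁻¹(0.9) = 0.690.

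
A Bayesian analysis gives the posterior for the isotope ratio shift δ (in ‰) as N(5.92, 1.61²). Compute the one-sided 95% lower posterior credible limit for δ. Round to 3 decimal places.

3.272

Need L with P(δ ≥ L) = 0.95: L = 5.92 − z_{0.05}·1.61.
z = 1.645; L = 5.92 − 1.645 × 1.61 = 3.272.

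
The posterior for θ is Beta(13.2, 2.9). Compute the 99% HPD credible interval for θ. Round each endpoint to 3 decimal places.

The posterior is unimodal and skewed, so the HPD interval has equal density at both endpoints and is the shortest 99% interval.
Solving f(0.553) = f(0.989) with F(0.989) − F(0.553) = 0.99 gives [0.553, 0.989].
For comparison, the equal-tailed interval is [0.524, 0.978]; the HPD is narrower and shifted toward the mode.

[0.553, 0.989]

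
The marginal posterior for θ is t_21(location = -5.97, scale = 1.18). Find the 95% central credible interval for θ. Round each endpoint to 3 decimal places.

The t_21 distribution is symmetric; the 95% interval is -5.97 ± t·1.18 with t_{0.975,21} = 2.080.
Half-width: 2.080 × 1.18 = 2.454.
-5.97 − 2.454 = -8.424; -5.97 + 2.454 = -3.516.

[-8.424, -3.516]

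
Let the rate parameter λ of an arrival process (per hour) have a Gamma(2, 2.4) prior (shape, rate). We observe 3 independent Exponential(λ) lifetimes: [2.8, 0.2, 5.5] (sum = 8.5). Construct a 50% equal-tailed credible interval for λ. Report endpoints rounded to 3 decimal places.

[0.309, 0.576]

Posterior: Gamma(2+3, 2.4+8.5) = Gamma(5, 10.9) (shape, rate).
Equal-tailed 50% interval: Gamma(5, 10.9) quantiles at 0.25 and 0.75.
Posterior mean ≈ 0.459, SD ≈ 0.205; a Normal approximation gives roughly [0.320, 0.597].
Exact: lower = 0.309; upper = 0.576.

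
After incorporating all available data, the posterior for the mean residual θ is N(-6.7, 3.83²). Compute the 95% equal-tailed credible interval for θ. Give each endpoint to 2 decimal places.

[-14.21, 0.81]

The posterior is symmetric, so the 95% equal-tailed interval is θ = -6.7 ± z·3.83 with z = 1.960.
Half-width: 1.960 × 3.83 = 7.51.
-6.7 − 7.51 = -14.21; -6.7 + 7.51 = 0.81.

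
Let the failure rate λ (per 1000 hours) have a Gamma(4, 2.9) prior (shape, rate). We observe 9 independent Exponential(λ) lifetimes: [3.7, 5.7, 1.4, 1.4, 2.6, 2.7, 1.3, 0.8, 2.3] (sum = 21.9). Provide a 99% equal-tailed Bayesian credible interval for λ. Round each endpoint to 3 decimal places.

Posterior: Gamma(4+9, 2.9+21.9) = Gamma(13, 24.8) (shape, rate).
Equal-tailed 99% interval: Gamma(13, 24.8) quantiles at 0.005 and 0.995.
Posterior mean ≈ 0.524, SD ≈ 0.145; a Normal approximation gives roughly [0.150, 0.899].
Exact: lower = 0.225; upper = 0.974.

[0.225, 0.974]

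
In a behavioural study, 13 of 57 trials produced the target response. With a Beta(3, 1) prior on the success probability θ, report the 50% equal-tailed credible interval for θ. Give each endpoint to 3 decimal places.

Posterior: Beta(3+13, 1+44) = Beta(16, 45).
Equal-tailed 50% interval: the 0.25 and 0.75 quantiles of Beta(16, 45).
Posterior mean ≈ 0.262, SD ≈ 0.056; a Normal approximation gives roughly [0.225, 0.300].
Exact: F⁻¹(0.25) = 0.223; F⁻¹(0.75) = 0.299.

[0.223, 0.299]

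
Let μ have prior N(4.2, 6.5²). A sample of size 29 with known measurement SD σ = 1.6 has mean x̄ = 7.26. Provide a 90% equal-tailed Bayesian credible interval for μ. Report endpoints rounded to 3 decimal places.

[6.765, 7.742]

Posterior precision = 1/6.5² + 29/1.6² = 0.0237 + 11.3281 = 11.3518, so posterior SD = 0.2968.
Posterior mean = (4.2/6.5² + 29·7.26/1.6²) / 11.3518 = 7.2536.
Interval: 7.2536 ± 1.645 × 0.2968 → [6.765, 7.742].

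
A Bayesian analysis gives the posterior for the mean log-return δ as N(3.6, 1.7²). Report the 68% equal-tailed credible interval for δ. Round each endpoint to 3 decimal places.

The posterior is symmetric, so the 68% equal-tailed interval is δ = 3.6 ± z·1.7 with z = 0.994.
Half-width: 0.994 × 1.7 = 1.691.
3.6 − 1.691 = 1.909; 3.6 + 1.691 = 5.291.

[1.909, 5.291]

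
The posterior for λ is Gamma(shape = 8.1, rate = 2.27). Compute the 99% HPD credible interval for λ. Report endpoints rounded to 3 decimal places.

[0.974, 7.254]

The posterior is unimodal and skewed, so the HPD interval has equal density at both endpoints and is the shortest 99% interval.
Solving f(0.974) = f(7.254) with F(7.254) − F(0.974) = 0.99 gives [0.974, 7.254].
For comparison, the equal-tailed interval is [1.157, 7.612]; the HPD is narrower and shifted toward the mode.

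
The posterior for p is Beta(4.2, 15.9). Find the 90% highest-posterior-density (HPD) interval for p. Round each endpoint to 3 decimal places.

The posterior is unimodal and skewed, so the HPD interval has equal density at both endpoints and is the shortest 90% interval.
Solving f(0.066) = f(0.346) with F(0.346) − F(0.066) = 0.90 gives [0.066, 0.346].
For comparison, the equal-tailed interval is [0.081, 0.370]; the HPD is narrower and shifted toward the mode.

[0.066, 0.346]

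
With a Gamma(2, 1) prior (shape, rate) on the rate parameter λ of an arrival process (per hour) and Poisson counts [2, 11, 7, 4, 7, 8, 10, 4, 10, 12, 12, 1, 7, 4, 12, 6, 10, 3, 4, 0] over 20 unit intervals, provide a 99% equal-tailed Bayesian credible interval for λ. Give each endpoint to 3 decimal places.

Posterior: Gamma(2+134, 1+20) = Gamma(136, 21) (shape, rate).
Equal-tailed 99% interval: Gamma(136, 21) quantiles at 0.005 and 0.995.
Posterior mean ≈ 6.476, SD ≈ 0.555; a Normal approximation gives roughly [5.046, 7.907].
Exact: lower = 5.135; upper = 7.996.

[5.135, 7.996]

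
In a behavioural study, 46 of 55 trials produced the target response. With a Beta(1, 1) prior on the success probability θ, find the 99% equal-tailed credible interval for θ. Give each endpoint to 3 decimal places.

[0.677, 0.930]

Posterior: Beta(1+46, 1+9) = Beta(47, 10).
Equal-tailed 99% interval: the 0.005 and 0.995 quantiles of Beta(47, 10).
Posterior mean ≈ 0.825, SD ≈ 0.050; a Normal approximation gives roughly [0.696, 0.953].
Exact: F⁻¹(0.005) = 0.677; F⁻¹(0.995) = 0.930.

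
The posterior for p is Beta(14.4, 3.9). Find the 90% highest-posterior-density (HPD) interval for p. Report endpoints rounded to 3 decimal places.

The posterior is unimodal and skewed, so the HPD interval has equal density at both endpoints and is the shortest 90% interval.
Solving f(0.643) = f(0.938) with F(0.938) − F(0.643) = 0.90 gives [0.643, 0.938].
For comparison, the equal-tailed interval is [0.617, 0.921]; the HPD is narrower and shifted toward the mode.

[0.643, 0.938]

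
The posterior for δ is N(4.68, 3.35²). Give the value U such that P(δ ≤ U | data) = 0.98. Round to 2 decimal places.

11.56

Need U with P(δ ≤ U) = 0.98: U = 4.68 + z_{0.02}·3.35.
z = 2.054; U = 4.68 + 2.054 × 3.35 = 11.56.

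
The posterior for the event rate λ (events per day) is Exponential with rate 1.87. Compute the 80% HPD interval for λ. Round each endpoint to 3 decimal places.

[0.000, 0.861]

The exponential density is strictly decreasing on [0, ∞), so the HPD interval is anchored at 0: [0, q] with P(λ ≤ q) = 0.80.
q = −ln(1 − 0.80) / 1.87 = 1.6094 / 1.87 = 0.861.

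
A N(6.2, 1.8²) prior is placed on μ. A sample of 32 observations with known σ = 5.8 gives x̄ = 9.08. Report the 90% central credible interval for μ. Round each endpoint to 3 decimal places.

[6.909, 9.840]

Posterior precision = 1/1.8² + 32/5.8² = 0.3086 + 0.9512 = 1.2599, so posterior SD = 0.8909.
Posterior mean = (6.2/1.8² + 32·9.08/5.8²) / 1.2599 = 8.3745.
Interval: 8.3745 ± 1.645 × 0.8909 → [6.909, 9.840].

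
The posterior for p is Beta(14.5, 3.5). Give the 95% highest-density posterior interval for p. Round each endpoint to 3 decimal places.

The posterior is unimodal and skewed, so the HPD interval has equal density at both endpoints and is the shortest 95% interval.
Solving f(0.627) = f(0.963) with F(0.963) − F(0.627) = 0.95 gives [0.627, 0.963].
For comparison, the equal-tailed interval is [0.600, 0.948]; the HPD is narrower and shifted toward the mode.

[0.627, 0.963]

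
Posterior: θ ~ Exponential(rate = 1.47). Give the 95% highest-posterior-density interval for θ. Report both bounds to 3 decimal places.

The exponential density is strictly decreasing on [0, ∞), so the HPD interval is anchored at 0: [0, q] with P(θ ≤ q) = 0.95.
q = −ln(1 − 0.95) / 1.47 = 2.9957 / 1.47 = 2.038.

[0.000, 2.038]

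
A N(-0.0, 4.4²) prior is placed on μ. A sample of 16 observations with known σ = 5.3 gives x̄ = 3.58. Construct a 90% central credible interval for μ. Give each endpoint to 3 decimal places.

Posterior precision = 1/4.4² + 16/5.3² = 0.0517 + 0.5696 = 0.6213, so posterior SD = 1.2687.
Posterior mean = (-0.0/4.4² + 16·3.58/5.3²) / 0.6213 = 3.2823.
Interval: 3.2823 ± 1.645 × 1.2687 → [1.195, 5.369].

[1.195, 5.369]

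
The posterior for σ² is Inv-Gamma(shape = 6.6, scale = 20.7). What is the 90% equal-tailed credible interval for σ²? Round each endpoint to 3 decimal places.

Inverse-Gamma(6.6, 20.7) quantiles: F⁻¹(0.05) and F⁻¹(0.95).
Equivalently, 1/σ² ~ Gamma(6.6, rate = 20.7); invert its 0.95 and 0.05 quantiles.
Posterior mean ≈ 3.696, SD ≈ 1.723; a Normal approximation gives roughly [0.862, 6.531].
Exact: lower = 1.830; upper = 6.870.

[1.830, 6.870]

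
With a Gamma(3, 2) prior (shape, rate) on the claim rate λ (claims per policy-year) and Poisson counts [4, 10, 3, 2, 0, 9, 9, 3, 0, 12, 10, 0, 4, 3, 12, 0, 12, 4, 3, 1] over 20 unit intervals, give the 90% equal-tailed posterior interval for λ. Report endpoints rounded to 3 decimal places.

[3.992, 5.515]

Posterior: Gamma(3+101, 2+20) = Gamma(104, 22) (shape, rate).
Equal-tailed 90% interval: Gamma(104, 22) quantiles at 0.05 and 0.95.
Posterior mean ≈ 4.727, SD ≈ 0.464; a Normal approximation gives roughly [3.965, 5.490].
Exact: lower = 3.992; upper = 5.515.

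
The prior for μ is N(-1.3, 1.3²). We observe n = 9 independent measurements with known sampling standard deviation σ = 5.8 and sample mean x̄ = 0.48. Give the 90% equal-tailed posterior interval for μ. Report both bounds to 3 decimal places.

[-2.520, 1.029]

Posterior precision = 1/1.3² + 9/5.8² = 0.5917 + 0.2675 = 0.8593, so posterior SD = 1.0788.
Posterior mean = (-1.3/1.3² + 9·0.48/5.8²) / 0.8593 = -0.7458.
Interval: -0.7458 ± 1.645 × 1.0788 → [-2.520, 1.029].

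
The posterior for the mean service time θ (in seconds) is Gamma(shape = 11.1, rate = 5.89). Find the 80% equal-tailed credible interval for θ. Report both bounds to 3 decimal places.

[1.206, 2.636]

Posterior: Gamma(shape 11.1, rate 5.89).
Equal-tailed 80% interval: Gamma(11.1, 5.89) quantiles at 0.1 and 0.9.
Posterior mean ≈ 1.885, SD ≈ 0.566; a Normal approximation gives roughly [1.160, 2.609].
Exact: lower = 1.206; upper = 2.636.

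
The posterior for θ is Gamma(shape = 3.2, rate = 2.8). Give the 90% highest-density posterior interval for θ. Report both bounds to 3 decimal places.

[0.190, 2.064]

The posterior is unimodal and skewed, so the HPD interval has equal density at both endpoints and is the shortest 90% interval.
Solving f(0.190) = f(2.064) with F(2.064) − F(0.190) = 0.90 gives [0.190, 2.064].
For comparison, the equal-tailed interval is [0.329, 2.355]; the HPD is narrower and shifted toward the mode.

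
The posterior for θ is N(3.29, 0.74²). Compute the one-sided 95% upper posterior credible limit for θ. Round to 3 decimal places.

Need U with P(θ ≤ U) = 0.95: U = 3.29 + z_{0.05}·0.74.
z = 1.645; U = 3.29 + 1.645 × 0.74 = 4.507.

4.507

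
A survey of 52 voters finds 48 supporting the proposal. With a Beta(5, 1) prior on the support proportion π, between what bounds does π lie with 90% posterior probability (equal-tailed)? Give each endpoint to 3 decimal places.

[0.847, 0.965]

Posterior: Beta(5+48, 1+4) = Beta(53, 5).
Equal-tailed 90% interval: the 0.05 and 0.95 quantiles of Beta(53, 5).
Posterior mean ≈ 0.914, SD ≈ 0.037; a Normal approximation gives roughly [0.854, 0.974].
Exact: F⁻¹(0.05) = 0.847; F⁻¹(0.95) = 0.965.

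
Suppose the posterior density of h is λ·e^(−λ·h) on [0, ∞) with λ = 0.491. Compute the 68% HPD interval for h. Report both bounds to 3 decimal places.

The exponential density is strictly decreasing on [0, ∞), so the HPD interval is anchored at 0: [0, q] with P(h ≤ q) = 0.68.
q = −ln(1 − 0.68) / 0.491 = 1.1394 / 0.491 = 2.321.

[0.000, 2.321]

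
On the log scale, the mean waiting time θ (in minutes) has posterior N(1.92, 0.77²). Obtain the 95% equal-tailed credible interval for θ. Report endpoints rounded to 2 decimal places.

On the log scale the 95% interval is 1.92 ± 1.960 × 0.77 = [0.4108, 3.4292].
Exponentiate: [e^0.4108, e^3.4292] = [1.51, 30.85].

[1.51, 30.85]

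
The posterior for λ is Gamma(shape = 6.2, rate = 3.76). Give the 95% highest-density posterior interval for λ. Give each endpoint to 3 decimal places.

[0.498, 2.965]

The posterior is unimodal and skewed, so the HPD interval has equal density at both endpoints and is the shortest 95% interval.
Solving f(0.498) = f(2.965) with F(2.965) − F(0.498) = 0.95 gives [0.498, 2.965].
For comparison, the equal-tailed interval is [0.618, 3.178]; the HPD is narrower and shifted toward the mode.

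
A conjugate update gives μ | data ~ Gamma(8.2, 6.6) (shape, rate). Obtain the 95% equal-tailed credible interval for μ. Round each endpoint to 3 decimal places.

Posterior: Gamma(shape 8.2, rate 6.6).
Equal-tailed 95% interval: Gamma(8.2, 6.6) quantiles at 0.025 and 0.975.
Posterior mean ≈ 1.242, SD ≈ 0.434; a Normal approximation gives roughly [0.392, 2.093].
Exact: lower = 0.543; upper = 2.226.

[0.543, 2.226]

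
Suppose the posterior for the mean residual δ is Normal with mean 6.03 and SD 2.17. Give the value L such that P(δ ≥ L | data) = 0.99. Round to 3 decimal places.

0.982

Need L with P(δ ≥ L) = 0.99: L = 6.03 − z_{0.01}·2.17.
z = 2.326; L = 6.03 − 2.326 × 2.17 = 0.982.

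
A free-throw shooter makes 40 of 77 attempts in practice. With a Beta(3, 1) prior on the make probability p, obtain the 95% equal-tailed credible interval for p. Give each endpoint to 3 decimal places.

Posterior: Beta(3+40, 1+37) = Beta(43, 38).
Equal-tailed 95% interval: the 0.025 and 0.975 quantiles of Beta(43, 38).
Posterior mean ≈ 0.531, SD ≈ 0.055; a Normal approximation gives roughly [0.423, 0.639].
Exact: F⁻¹(0.025) = 0.422; F⁻¹(0.975) = 0.638.

[0.422, 0.638]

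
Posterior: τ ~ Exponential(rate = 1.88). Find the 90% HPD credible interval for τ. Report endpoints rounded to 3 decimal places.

[0.000, 1.225]

The exponential density is strictly decreasing on [0, ∞), so the HPD interval is anchored at 0: [0, q] with P(τ ≤ q) = 0.90.
q = −ln(1 − 0.90) / 1.88 = 2.3026 / 1.88 = 1.225.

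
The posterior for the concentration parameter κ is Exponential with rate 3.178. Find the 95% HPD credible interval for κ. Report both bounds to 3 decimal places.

[0.000, 0.943]

The exponential density is strictly decreasing on [0, ∞), so the HPD interval is anchored at 0: [0, q] with P(κ ≤ q) = 0.95.
q = −ln(1 − 0.95) / 3.178 = 2.9957 / 3.178 = 0.943.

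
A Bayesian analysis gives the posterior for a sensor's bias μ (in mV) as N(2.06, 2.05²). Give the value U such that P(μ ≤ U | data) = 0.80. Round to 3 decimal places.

3.785

Need U with P(μ ≤ U) = 0.80: U = 2.06 + z_{0.2}·2.05.
z = 0.842; U = 2.06 + 0.842 × 2.05 = 3.785.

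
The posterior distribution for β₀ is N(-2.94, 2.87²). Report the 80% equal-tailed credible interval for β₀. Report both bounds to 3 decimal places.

The posterior is symmetric, so the 80% equal-tailed interval is β₀ = -2.94 ± z·2.87 with z = 1.282.
Half-width: 1.282 × 2.87 = 3.678.
-2.94 − 3.678 = -6.618; -2.94 + 3.678 = 0.738.

[-6.618, 0.738]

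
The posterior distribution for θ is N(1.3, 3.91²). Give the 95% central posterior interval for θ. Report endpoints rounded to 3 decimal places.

[-6.363, 8.963]

The posterior is symmetric, so the 95% equal-tailed interval is θ = 1.3 ± z·3.91 with z = 1.960.
Half-width: 1.960 × 3.91 = 7.663.
1.3 − 7.663 = -6.363; 1.3 + 7.663 = 8.963.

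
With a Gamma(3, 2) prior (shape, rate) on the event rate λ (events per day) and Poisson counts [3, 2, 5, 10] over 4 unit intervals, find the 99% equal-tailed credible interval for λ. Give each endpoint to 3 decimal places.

Posterior: Gamma(3+20, 2+4) = Gamma(23, 6) (shape, rate).
Equal-tailed 99% interval: Gamma(23, 6) quantiles at 0.005 and 0.995.
Posterior mean ≈ 3.833, SD ≈ 0.799; a Normal approximation gives roughly [1.774, 5.892].
Exact: lower = 2.087; upper = 6.203.

[2.087, 6.203]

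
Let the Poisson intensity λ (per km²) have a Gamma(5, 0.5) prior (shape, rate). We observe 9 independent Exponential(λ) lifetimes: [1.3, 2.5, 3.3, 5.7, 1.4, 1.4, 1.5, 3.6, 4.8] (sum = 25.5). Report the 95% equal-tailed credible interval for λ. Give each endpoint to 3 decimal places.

Posterior: Gamma(5+9, 0.5+25.5) = Gamma(14, 26.0) (shape, rate).
Equal-tailed 95% interval: Gamma(14, 26.0) quantiles at 0.025 and 0.975.
Posterior mean ≈ 0.538, SD ≈ 0.144; a Normal approximation gives roughly [0.256, 0.821].
Exact: lower = 0.294; upper = 0.855.

[0.294, 0.855]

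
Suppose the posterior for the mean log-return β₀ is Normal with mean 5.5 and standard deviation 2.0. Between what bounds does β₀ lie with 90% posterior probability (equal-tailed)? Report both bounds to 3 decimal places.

[2.210, 8.790]

The posterior is symmetric, so the 90% equal-tailed interval is β₀ = 5.5 ± z·2.0 with z = 1.645.
Half-width: 1.645 × 2.0 = 3.290.
5.5 − 3.290 = 2.210; 5.5 + 3.290 = 8.790.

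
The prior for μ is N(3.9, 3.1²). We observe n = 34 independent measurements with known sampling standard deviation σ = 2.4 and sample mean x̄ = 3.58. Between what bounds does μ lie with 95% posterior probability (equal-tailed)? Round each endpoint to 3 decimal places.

Posterior precision = 1/3.1² + 34/2.4² = 0.1041 + 5.9028 = 6.0068, so posterior SD = 0.4080.
Posterior mean = (3.9/3.1² + 34·3.58/2.4²) / 6.0068 = 3.5855.
Interval: 3.5855 ± 1.960 × 0.4080 → [2.786, 4.385].

[2.786, 4.385]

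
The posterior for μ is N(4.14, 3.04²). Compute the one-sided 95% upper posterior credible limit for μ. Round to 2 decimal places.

9.14

Need U with P(μ ≤ U) = 0.95: U = 4.14 + z_{0.05}·3.04.
z = 1.645; U = 4.14 + 1.645 × 3.04 = 9.14.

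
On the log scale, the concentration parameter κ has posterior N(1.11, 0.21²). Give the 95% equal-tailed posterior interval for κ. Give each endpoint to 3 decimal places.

On the log scale the 95% interval is 1.11 ± 1.960 × 0.21 = [0.6984, 1.5216].
Exponentiate: [e^0.6984, e^1.5216] = [2.011, 4.580].

[2.011, 4.580]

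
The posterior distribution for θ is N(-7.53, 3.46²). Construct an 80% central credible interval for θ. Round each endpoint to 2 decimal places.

[-11.96, -3.10]

The posterior is symmetric, so the 80% equal-tailed interval is θ = -7.53 ± z·3.46 with z = 1.282.
Half-width: 1.282 × 3.46 = 4.43.
-7.53 − 4.43 = -11.96; -7.53 + 4.43 = -3.10.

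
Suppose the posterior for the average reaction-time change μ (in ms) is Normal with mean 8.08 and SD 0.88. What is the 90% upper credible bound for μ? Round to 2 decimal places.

9.21

Need U with P(μ ≤ U) = 0.90: U = 8.08 + z_{0.1}·0.88.
z = 1.282; U = 8.08 + 1.282 × 0.88 = 9.21.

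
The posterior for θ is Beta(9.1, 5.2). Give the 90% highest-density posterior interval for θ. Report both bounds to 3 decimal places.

[0.438, 0.840]

The posterior is unimodal and skewed, so the HPD interval has equal density at both endpoints and is the shortest 90% interval.
Solving f(0.438) = f(0.840) with F(0.840) − F(0.438) = 0.90 gives [0.438, 0.840].
For comparison, the equal-tailed interval is [0.423, 0.827]; the HPD is narrower and shifted toward the mode.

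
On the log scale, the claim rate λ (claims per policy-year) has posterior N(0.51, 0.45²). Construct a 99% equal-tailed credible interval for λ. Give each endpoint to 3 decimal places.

[0.523, 5.308]

On the log scale the 99% interval is 0.51 ± 2.576 × 0.45 = [-0.6491, 1.6691].
Exponentiate: [e^-0.6491, e^1.6691] = [0.523, 5.308].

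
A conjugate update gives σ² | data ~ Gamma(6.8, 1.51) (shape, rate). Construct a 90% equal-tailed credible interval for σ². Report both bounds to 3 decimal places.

[2.085, 7.668]

Posterior: Gamma(shape 6.8, rate 1.51).
Equal-tailed 90% interval: Gamma(6.8, 1.51) quantiles at 0.05 and 0.95.
Posterior mean ≈ 4.503, SD ≈ 1.727; a Normal approximation gives roughly [1.663, 7.344].
Exact: lower = 2.085; upper = 7.668.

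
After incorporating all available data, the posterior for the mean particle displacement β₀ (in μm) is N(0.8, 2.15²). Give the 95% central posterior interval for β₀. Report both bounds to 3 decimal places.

[-3.414, 5.014]

The posterior is symmetric, so the 95% equal-tailed interval is β₀ = 0.8 ± z·2.15 with z = 1.960.
Half-width: 1.960 × 2.15 = 4.214.
0.8 − 4.214 = -3.414; 0.8 + 4.214 = 5.014.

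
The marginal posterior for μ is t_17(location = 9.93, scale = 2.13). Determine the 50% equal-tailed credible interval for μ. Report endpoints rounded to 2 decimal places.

[8.46, 11.40]

The t_17 distribution is symmetric; the 50% interval is 9.93 ± t·2.13 with t_{0.75,17} = 0.689.
Half-width: 0.689 × 2.13 = 1.47.
9.93 − 1.47 = 8.46; 9.93 + 1.47 = 11.40.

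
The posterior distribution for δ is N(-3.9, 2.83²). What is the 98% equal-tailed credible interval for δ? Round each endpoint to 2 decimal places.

The posterior is symmetric, so the 98% equal-tailed interval is δ = -3.9 ± z·2.83 with z = 2.326.
Half-width: 2.326 × 2.83 = 6.58.
-3.9 − 6.58 = -10.48; -3.9 + 6.58 = 2.68.

[-10.48, 2.68]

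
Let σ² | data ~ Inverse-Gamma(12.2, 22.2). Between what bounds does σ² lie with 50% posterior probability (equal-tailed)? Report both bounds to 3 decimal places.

[1.548, 2.289]

Inverse-Gamma(12.2, 22.2) quantiles: F⁻¹(0.25) and F⁻¹(0.75).
Equivalently, 1/σ² ~ Gamma(12.2, rate = 22.2); invert its 0.75 and 0.25 quantiles.
Posterior mean ≈ 1.982, SD ≈ 0.621; a Normal approximation gives roughly [1.564, 2.401].
Exact: lower = 1.548; upper = 2.289.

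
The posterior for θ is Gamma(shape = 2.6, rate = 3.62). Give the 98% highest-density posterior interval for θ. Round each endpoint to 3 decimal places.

[0.027, 1.906]

The posterior is unimodal and skewed, so the HPD interval has equal density at both endpoints and is the shortest 98% interval.
Solving f(0.027) = f(1.906) with F(1.906) − F(0.027) = 0.98 gives [0.027, 1.906].
For comparison, the equal-tailed interval is [0.085, 2.132]; the HPD is narrower and shifted toward the mode.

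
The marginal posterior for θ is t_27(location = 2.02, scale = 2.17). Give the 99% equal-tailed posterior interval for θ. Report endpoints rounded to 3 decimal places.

The t_27 distribution is symmetric; the 99% interval is 2.02 ± t·2.17 with t_{0.995,27} = 2.771.
Half-width: 2.771 × 2.17 = 6.012.
2.02 − 6.012 = -3.992; 2.02 + 6.012 = 8.032.

[-3.992, 8.032]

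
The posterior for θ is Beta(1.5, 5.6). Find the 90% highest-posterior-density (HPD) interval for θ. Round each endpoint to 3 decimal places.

The posterior is unimodal and skewed, so the HPD interval has equal density at both endpoints and is the shortest 90% interval.
Solving f(0.003) = f(0.417) with F(0.417) − F(0.003) = 0.90 gives [0.003, 0.417].
For comparison, the equal-tailed interval is [0.030, 0.489]; the HPD is narrower and shifted toward the mode.

[0.003, 0.417]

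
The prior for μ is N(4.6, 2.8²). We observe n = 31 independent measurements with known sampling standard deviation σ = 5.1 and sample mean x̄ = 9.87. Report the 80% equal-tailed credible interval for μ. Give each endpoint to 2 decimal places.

Posterior precision = 1/2.8² + 31/5.1² = 0.1276 + 1.1918 = 1.3194, so posterior SD = 0.8706.
Posterior mean = (4.6/2.8² + 31·9.87/5.1²) / 1.3194 = 9.3605.
Interval: 9.3605 ± 1.282 × 0.8706 → [8.24, 10.48].

[8.24, 10.48]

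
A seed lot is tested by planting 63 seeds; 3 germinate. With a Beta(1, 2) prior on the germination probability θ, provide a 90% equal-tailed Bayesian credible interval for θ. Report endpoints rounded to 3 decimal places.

[0.021, 0.115]

Posterior: Beta(1+3, 2+60) = Beta(4, 62).
Equal-tailed 90% interval: the 0.05 and 0.95 quantiles of Beta(4, 62).
Posterior mean ≈ 0.061, SD ≈ 0.029; a Normal approximation gives roughly [0.013, 0.109].
Exact: F⁻¹(0.05) = 0.021; F⁻¹(0.95) = 0.115.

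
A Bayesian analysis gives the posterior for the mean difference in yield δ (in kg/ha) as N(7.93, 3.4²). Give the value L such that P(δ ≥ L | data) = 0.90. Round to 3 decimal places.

Need L with P(δ ≥ L) = 0.90: L = 7.93 − z_{0.1}·3.4.
z = 1.282; L = 7.93 − 1.282 × 3.4 = 3.573.

3.573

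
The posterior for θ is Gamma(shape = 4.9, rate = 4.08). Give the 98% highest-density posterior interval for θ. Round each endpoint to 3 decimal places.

[0.213, 2.605]

The posterior is unimodal and skewed, so the HPD interval has equal density at both endpoints and is the shortest 98% interval.
Solving f(0.213) = f(2.605) with F(2.605) − F(0.213) = 0.98 gives [0.213, 2.605].
For comparison, the equal-tailed interval is [0.302, 2.807]; the HPD is narrower and shifted toward the mode.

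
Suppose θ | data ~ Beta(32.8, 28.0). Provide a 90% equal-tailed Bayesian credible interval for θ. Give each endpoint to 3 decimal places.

Posterior: Beta(32.8, 28.0).
Equal-tailed 90% interval: the 0.05 and 0.95 quantiles of Beta(32.8, 28.0).
Posterior mean ≈ 0.539, SD ≈ 0.063; a Normal approximation gives roughly [0.435, 0.644].
Exact: F⁻¹(0.05) = 0.434; F⁻¹(0.95) = 0.643.

[0.434, 0.643]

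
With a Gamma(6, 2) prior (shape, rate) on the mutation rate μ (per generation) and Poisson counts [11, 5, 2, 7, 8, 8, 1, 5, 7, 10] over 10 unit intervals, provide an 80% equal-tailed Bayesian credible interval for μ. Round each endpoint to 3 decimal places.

[4.960, 6.743]

Posterior: Gamma(6+64, 2+10) = Gamma(70, 12) (shape, rate).
Equal-tailed 80% interval: Gamma(70, 12) quantiles at 0.1 and 0.9.
Posterior mean ≈ 5.833, SD ≈ 0.697; a Normal approximation gives roughly [4.940, 6.727].
Exact: lower = 4.960; upper = 6.743.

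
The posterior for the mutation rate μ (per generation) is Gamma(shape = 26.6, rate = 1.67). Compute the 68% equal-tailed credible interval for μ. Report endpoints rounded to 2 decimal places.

Posterior: Gamma(shape 26.6, rate 1.67).
Equal-tailed 68% interval: Gamma(26.6, 1.67) quantiles at 0.16 and 0.84.
Posterior mean ≈ 15.93, SD ≈ 3.09; a Normal approximation gives roughly [12.86, 19.00].
Exact: lower = 12.87; upper = 18.98.

[12.87, 18.98]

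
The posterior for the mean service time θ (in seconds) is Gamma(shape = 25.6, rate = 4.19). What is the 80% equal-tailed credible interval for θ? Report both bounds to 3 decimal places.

[4.622, 7.699]

Posterior: Gamma(shape 25.6, rate 4.19).
Equal-tailed 80% interval: Gamma(25.6, 4.19) quantiles at 0.1 and 0.9.
Posterior mean ≈ 6.110, SD ≈ 1.208; a Normal approximation gives roughly [4.562, 7.657].
Exact: lower = 4.622; upper = 7.699.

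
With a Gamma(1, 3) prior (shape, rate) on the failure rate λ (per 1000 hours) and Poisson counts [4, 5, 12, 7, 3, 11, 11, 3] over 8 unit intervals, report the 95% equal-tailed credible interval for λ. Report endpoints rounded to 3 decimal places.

Posterior: Gamma(1+56, 3+8) = Gamma(57, 11) (shape, rate).
Equal-tailed 95% interval: Gamma(57, 11) quantiles at 0.025 and 0.975.
Posterior mean ≈ 5.182, SD ≈ 0.686; a Normal approximation gives roughly [3.837, 6.527].
Exact: lower = 3.925; upper = 6.611.

[3.925, 6.611]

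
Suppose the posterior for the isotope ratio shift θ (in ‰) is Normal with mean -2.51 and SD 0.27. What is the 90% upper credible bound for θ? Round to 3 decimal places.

-2.164

Need U with P(θ ≤ U) = 0.90: U = -2.51 + z_{0.1}·0.27.
z = 1.282; U = -2.51 + 1.282 × 0.27 = -2.164.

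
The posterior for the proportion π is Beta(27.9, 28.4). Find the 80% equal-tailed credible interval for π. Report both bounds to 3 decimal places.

Posterior: Beta(27.9, 28.4).
Equal-tailed 80% interval: the 0.1 and 0.9 quantiles of Beta(27.9, 28.4).
Posterior mean ≈ 0.496, SD ≈ 0.066; a Normal approximation gives roughly [0.411, 0.580].
Exact: F⁻¹(0.1) = 0.410; F⁻¹(0.9) = 0.581.

[0.410, 0.581]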